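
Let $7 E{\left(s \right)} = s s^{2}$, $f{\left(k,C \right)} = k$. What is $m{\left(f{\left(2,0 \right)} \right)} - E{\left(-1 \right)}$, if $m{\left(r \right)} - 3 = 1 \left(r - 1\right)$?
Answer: $\frac{29}{7} \approx 4.1429$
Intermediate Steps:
$m{\left(r \right)} = 2 + r$ ($m{\left(r \right)} = 3 + 1 \left(r - 1\right) = 3 + 1 \left(-1 + r\right) = 3 + \left(-1 + r\right) = 2 + r$)
$E{\left(s \right)} = \frac{s^{3}}{7}$ ($E{\left(s \right)} = \frac{s s^{2}}{7} = \frac{s^{3}}{7}$)
$m{\left(f{\left(2,0 \right)} \right)} - E{\left(-1 \right)} = \left(2 + 2\right) - \frac{\left(-1\right)^{3}}{7} = 4 - \frac{1}{7} \left(-1\right) = 4 - - \frac{1}{7} = 4 + \frac{1}{7} = \frac{29}{7}$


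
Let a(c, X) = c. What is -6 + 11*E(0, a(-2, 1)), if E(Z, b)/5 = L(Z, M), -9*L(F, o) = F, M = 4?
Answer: -6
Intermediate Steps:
L(F, o) = -F/9
E(Z, b) = -5*Z/9 (E(Z, b) = 5*(-Z/9) = -5*Z/9)
-6 + 11*E(0, a(-2, 1)) = -6 + 11*(-5/9*0) = -6 + 11*0 = -6 + 0 = -6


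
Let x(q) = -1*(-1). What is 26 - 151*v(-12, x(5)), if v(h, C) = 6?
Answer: -880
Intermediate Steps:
x(q) = 1
26 - 151*v(-12, x(5)) = 26 - 151*6 = 26 - 906 = -880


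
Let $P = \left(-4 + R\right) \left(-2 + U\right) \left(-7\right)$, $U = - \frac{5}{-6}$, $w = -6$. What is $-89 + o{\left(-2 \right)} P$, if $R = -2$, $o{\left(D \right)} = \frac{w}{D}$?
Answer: $-236$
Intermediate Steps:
$o{\left(D \right)} = - \frac{6}{D}$
$U = \frac{5}{6}$ ($U = \left(-5\right) \left(- \frac{1}{6}\right) = \frac{5}{6} \approx 0.83333$)
$P = -49$ ($P = \left(-4 - 2\right) \left(-2 + \frac{5}{6}\right) \left(-7\right) = \left(-6\right) \left(- \frac{7}{6}\right) \left(-7\right) = 7 \left(-7\right) = -49$)
$-89 + o{\left(-2 \right)} P = -89 + - \frac{6}{-2} \left(-49\right) = -89 + \left(-6\right) \left(- \frac{1}{2}\right) \left(-49\right) = -89 + 3 \left(-49\right) = -89 - 147 = -236$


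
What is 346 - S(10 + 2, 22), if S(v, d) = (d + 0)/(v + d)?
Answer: 5871/17 ≈ 345.35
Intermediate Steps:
S(v, d) = d/(d + v)
346 - S(10 + 2, 22) = 346 - 22/(22 + (10 + 2)) = 346 - 22/(22 + 12) = 346 - 22/34 = 346 - 1*11/17 = 346 - 11/17 = 5871/17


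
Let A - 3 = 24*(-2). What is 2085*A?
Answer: -93825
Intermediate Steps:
A = -45 (A = 3 + 24*(-2) = 3 - 48 = -45)
2085*A = 2085*(-45) = -93825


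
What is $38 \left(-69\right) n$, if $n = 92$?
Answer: $-241224$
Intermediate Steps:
$38 \left(-69\right) n = 38 \left(-69\right) 92 = \left(-2622\right) 92 = -241224$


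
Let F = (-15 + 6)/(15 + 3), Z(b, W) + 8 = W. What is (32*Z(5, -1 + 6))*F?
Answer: 48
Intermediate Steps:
Z(b, W) = -8 + W
F = -½ (F = -9/18 = -9*1/18 = -½ ≈ -0.50000)
(32*Z(5, -1 + 6))*F = (32*(-8 + (-1 + 6)))*(-½) = (32*(-8 + 5))*(-½) = (32*(-3))*(-½) = -96*(-½) = 48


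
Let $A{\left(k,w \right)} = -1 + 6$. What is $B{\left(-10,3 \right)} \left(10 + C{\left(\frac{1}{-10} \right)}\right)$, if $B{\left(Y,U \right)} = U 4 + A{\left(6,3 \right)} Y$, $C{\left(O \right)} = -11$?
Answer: $38$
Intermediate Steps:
$A{\left(k,w \right)} = 5$
$B{\left(Y,U \right)} = 4 U + 5 Y$ ($B{\left(Y,U \right)} = U 4 + 5 Y = 4 U + 5 Y$)
$B{\left(-10,3 \right)} \left(10 + C{\left(\frac{1}{-10} \right)}\right) = \left(4 \cdot 3 + 5 \left(-10\right)\right) \left(10 - 11\right) = \left(12 - 50\right) \left(-1\right) = \left(-38\right) \left(-1\right) = 38$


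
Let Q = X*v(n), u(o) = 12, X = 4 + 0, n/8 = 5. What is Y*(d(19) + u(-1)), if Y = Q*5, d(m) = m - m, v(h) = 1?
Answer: 240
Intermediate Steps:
n = 40 (n = 8*5 = 40)
X = 4
Q = 4 (Q = 4*1 = 4)
d(m) = 0
Y = 20 (Y = 4*5 = 20)
Y*(d(19) + u(-1)) = 20*(0 + 12) = 20*12 = 240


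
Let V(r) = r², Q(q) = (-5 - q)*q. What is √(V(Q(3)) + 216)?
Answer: 6*√22 ≈ 28.142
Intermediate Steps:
Q(q) = q*(-5 - q)
√(V(Q(3)) + 216) = √((-1*3*(5 + 3))² + 216) = √((-1*3*8)² + 216) = √((-24)² + 216) = √(576 + 216) = √792 = 6*√22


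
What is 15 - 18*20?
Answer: -345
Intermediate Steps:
15 - 18*20 = 15 - 360 = -345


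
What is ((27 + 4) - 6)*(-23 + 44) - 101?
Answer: 424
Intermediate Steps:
((27 + 4) - 6)*(-23 + 44) - 101 = (31 - 6)*21 - 101 = 25*21 - 101 = 525 - 101 = 424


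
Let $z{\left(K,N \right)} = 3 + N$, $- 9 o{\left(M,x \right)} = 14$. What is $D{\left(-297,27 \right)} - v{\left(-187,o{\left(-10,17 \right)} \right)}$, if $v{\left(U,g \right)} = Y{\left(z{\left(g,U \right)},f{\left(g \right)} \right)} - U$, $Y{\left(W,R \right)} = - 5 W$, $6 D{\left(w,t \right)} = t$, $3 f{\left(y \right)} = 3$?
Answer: $- \frac{2205}{2} \approx -1102.5$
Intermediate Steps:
$o{\left(M,x \right)} = - \frac{14}{9}$ ($o{\left(M,x \right)} = \left(- \frac{1}{9}\right) 14 = - \frac{14}{9}$)
$f{\left(y \right)} = 1$ ($f{\left(y \right)} = \frac{1}{3} \cdot 3 = 1$)
$D{\left(w,t \right)} = \frac{t}{6}$
$v{\left(U,g \right)} = -15 - 6 U$ ($v{\left(U,g \right)} = - 5 \left(3 + U\right) - U = \left(-15 - 5 U\right) - U = -15 - 6 U$)
$D{\left(-297,27 \right)} - v{\left(-187,o{\left(-10,17 \right)} \right)} = \frac{1}{6} \cdot 27 - \left(-15 - -1122\right) = \frac{9}{2} - \left(-15 + 1122\right) = \frac{9}{2} - 1107 = - \frac{2205}{2}$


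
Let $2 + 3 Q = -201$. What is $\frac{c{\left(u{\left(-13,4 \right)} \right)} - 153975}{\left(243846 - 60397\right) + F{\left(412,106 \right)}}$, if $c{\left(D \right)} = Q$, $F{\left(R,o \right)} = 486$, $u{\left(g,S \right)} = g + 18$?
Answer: $- \frac{462128}{551805} \approx -0.83748$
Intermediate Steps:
$u{\left(g,S \right)} = 18 + g$
$Q = - \frac{203}{3}$ ($Q = - \frac{2}{3} + \frac{1}{3} \left(-201\right) = - \frac{2}{3} - 67 = - \frac{203}{3} \approx -67.667$)
$c{\left(D \right)} = - \frac{203}{3}$
$\frac{c{\left(u{\left(-13,4 \right)} \right)} - 153975}{\left(243846 - 60397\right) + F{\left(412,106 \right)}} = \frac{- \frac{203}{3} - 153975}{\left(243846 - 60397\right) + 486} = - \frac{462128}{3 \left(183449 + 486\right)} = - \frac{462128}{3 \cdot 183935} = \left(- \frac{462128}{3}\right) \frac{1}{183935} = - \frac{462128}{551805}$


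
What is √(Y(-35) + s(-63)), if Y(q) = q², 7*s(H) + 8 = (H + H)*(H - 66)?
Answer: √173747/7 ≈ 59.547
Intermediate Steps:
s(H) = -8/7 + 2*H*(-66 + H)/7 (s(H) = -8/7 + ((H + H)*(H - 66))/7 = -8/7 + ((2*H)*(-66 + H))/7 = -8/7 + (2*H*(-66 + H))/7 = -8/7 + 2*H*(-66 + H)/7)
√(Y(-35) + s(-63)) = √((-35)² + (-8/7 - 132/7*(-63) + (2/7)*(-63)²)) = √(1225 + (-8/7 + 1188 + (2/7)*3969)) = √(1225 + (-8/7 + 1188 + 1134)) = √(1225 + 16246/7) = √(24821/7) = √173747/7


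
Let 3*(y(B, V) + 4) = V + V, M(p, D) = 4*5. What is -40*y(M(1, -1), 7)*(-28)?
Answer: 2240/3 ≈ 746.67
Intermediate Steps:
M(p, D) = 20
y(B, V) = -4 + 2*V/3 (y(B, V) = -4 + (V + V)/3 = -4 + (2*V)/3 = -4 + 2*V/3)
-40*y(M(1, -1), 7)*(-28) = -40*(-4 + (⅔)*7)*(-28) = -40*(-4 + 14/3)*(-28) = -40*⅔*(-28) = -80/3*(-28) = 2240/3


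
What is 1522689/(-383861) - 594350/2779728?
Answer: -2230404516971/533514584904 ≈ -4.1806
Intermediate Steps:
1522689/(-383861) - 594350/2779728 = 1522689*(-1/383861) - 594350*1/2779728 = -1522689/383861 - 297175/1389864 = -2230404516971/533514584904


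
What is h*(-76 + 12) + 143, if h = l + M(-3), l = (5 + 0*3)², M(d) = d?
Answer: -1265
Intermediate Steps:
l = 25 (l = (5 + 0)² = 5² = 25)
h = 22 (h = 25 - 3 = 22)
h*(-76 + 12) + 143 = 22*(-76 + 12) + 143 = 22*(-64) + 143 = -1408 + 143 = -1265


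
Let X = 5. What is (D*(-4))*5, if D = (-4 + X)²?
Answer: -20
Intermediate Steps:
D = 1 (D = (-4 + 5)² = 1² = 1)
(D*(-4))*5 = (1*(-4))*5 = -4*5 = -20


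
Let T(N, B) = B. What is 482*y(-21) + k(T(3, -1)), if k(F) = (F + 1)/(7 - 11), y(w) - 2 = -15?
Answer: -6266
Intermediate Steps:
y(w) = -13 (y(w) = 2 - 15 = -13)
k(F) = -1/4 - F/4 (k(F) = (1 + F)/(-4) = (1 + F)*(-1/4) = -1/4 - F/4)
482*y(-21) + k(T(3, -1)) = 482*(-13) + (-1/4 - 1/4*(-1)) = -6266 + (-1/4 + 1/4) = -6266 + 0 = -6266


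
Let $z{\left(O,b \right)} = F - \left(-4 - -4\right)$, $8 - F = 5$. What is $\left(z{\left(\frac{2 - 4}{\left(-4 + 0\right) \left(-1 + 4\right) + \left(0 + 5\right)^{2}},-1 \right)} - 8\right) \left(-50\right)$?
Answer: $250$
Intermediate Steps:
$F = 3$ ($F = 8 - 5 = 3$)
$z{\left(O,b \right)} = 3$ ($z{\left(O,b \right)} = 3 - \left(-4 - -4\right) = 3 - \left(-4 + 4\right) = 3 - 0 = 3 + 0 = 3$)
$\left(z{\left(\frac{2 - 4}{\left(-4 + 0\right) \left(-1 + 4\right) + \left(0 + 5\right)^{2}},-1 \right)} - 8\right) \left(-50\right) = \left(3 - 8\right) \left(-50\right) = \left(-5\right) \left(-50\right) = 250$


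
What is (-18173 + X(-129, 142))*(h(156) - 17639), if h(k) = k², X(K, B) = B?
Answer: -120753607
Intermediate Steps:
(-18173 + X(-129, 142))*(h(156) - 17639) = (-18173 + 142)*(156² - 17639) = -18031*(24336 - 17639) = -18031*6697 = -120753607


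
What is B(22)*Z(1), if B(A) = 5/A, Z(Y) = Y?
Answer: 5/22 ≈ 0.22727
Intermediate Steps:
B(22)*Z(1) = (5/22)*1 = 5/22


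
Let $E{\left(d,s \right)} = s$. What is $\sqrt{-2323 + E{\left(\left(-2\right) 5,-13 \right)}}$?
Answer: $4 i \sqrt{146} \approx 48.332 i$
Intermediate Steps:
$\sqrt{-2323 + E{\left(\left(-2\right) 5,-13 \right)}} = \sqrt{-2323 - 13} = \sqrt{-2336} = 4 i \sqrt{146}$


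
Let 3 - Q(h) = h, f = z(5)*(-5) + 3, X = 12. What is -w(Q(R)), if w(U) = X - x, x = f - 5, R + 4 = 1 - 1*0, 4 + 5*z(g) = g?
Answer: -15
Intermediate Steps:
z(g) = -⅘ + g/5
R = -3 (R = -4 + (1 - 1*0) = -4 + (1 + 0) = -4 + 1 = -3)
f = 2 (f = (-⅘ + (⅕)*5)*(-5) + 3 = (-⅘ + 1)*(-5) + 3 = (⅕)*(-5) + 3 = -1 + 3 = 2)
Q(h) = 3 - h
x = -3 (x = 2 - 5 = -3)
w(U) = 15 (w(U) = 12 - 1*(-3) = 12 + 3 = 15)
-w(Q(R)) = -1*15 = -15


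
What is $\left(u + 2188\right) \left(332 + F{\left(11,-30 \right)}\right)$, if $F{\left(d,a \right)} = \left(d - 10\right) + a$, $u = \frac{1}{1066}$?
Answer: $\frac{706719927}{1066} \approx 6.6296 \cdot 10^{5}$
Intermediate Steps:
$u = \frac{1}{1066} \approx 0.00093809$
$F{\left(d,a \right)} = -10 + a + d$ ($F{\left(d,a \right)} = \left(-10 + d\right) + a = -10 + a + d$)
$\left(u + 2188\right) \left(332 + F{\left(11,-30 \right)}\right) = \left(\frac{1}{1066} + 2188\right) \left(332 - 29\right) = \frac{2332409 \left(332 - 29\right)}{1066} = \frac{2332409}{1066} \cdot 303 = \frac{706719927}{1066}$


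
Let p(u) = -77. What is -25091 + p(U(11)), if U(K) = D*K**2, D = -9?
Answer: -25168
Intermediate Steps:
U(K) = -9*K**2
-25091 + p(U(11)) = -25091 - 77 = -25168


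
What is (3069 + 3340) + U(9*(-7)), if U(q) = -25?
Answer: 6384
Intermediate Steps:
(3069 + 3340) + U(9*(-7)) = (3069 + 3340) - 25 = 6409 - 25 = 6384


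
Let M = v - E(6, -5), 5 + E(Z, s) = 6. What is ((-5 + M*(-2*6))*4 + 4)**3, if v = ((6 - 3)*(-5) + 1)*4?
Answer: 20123648000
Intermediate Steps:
E(Z, s) = 1 (E(Z, s) = -5 + 6 = 1)
v = -56 (v = (3*(-5) + 1)*4 = (-15 + 1)*4 = -14*4 = -56)
M = -57 (M = -56 - 1*1 = -56 - 1 = -57)
((-5 + M*(-2*6))*4 + 4)**3 = ((-5 - (-114)*6)*4 + 4)**3 = ((-5 - 57*(-12))*4 + 4)**3 = ((-5 + 684)*4 + 4)**3 = (679*4 + 4)**3 = (2716 + 4)**3 = 2720**3 = 20123648000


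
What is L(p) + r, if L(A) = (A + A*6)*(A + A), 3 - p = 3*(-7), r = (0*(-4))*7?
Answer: 8064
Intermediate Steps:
r = 0 (r = 0*7 = 0)
p = 24 (p = 3 - 3*(-7) = 3 - 1*(-21) = 3 + 21 = 24)
L(A) = 14*A² (L(A) = (A + 6*A)*(2*A) = (7*A)*(2*A) = 14*A²)
L(p) + r = 14*24² + 0 = 14*576 + 0 = 8064 + 0 = 8064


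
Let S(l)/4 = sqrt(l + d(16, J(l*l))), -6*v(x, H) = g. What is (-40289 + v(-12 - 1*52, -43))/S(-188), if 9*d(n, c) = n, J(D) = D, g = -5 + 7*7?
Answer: 120889*I*sqrt(419)/3352 ≈ 738.23*I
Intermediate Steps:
g = 44 (g = -5 + 49 = 44)
v(x, H) = -22/3 (v(x, H) = -1/6*44 = -22/3)
d(n, c) = n/9
S(l) = 4*sqrt(16/9 + l) (S(l) = 4*sqrt(l + (1/9)*16) = 4*sqrt(l + 16/9) = 4*sqrt(16/9 + l))
(-40289 + v(-12 - 1*52, -43))/S(-188) = (-40289 - 22/3)/((4*sqrt(16 + 9*(-188))/3)) = -120889*3/(4*sqrt(16 - 1692))/3 = -120889*(-3*I*sqrt(419)/3352)/3 = -(-120889)*I*sqrt(419)/3352 = 120889*I*sqrt(419)/3352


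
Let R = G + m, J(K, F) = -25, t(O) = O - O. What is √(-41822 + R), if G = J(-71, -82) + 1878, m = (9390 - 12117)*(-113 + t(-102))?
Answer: 3*√29798 ≈ 517.86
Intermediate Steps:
t(O) = 0
m = 308151 (m = (9390 - 12117)*(-113 + 0) = -2727*(-113) = 308151)
G = 1853 (G = -25 + 1878 = 1853)
R = 310004 (R = 1853 + 308151 = 310004)
√(-41822 + R) = √(-41822 + 310004) = √268182 = 3*√29798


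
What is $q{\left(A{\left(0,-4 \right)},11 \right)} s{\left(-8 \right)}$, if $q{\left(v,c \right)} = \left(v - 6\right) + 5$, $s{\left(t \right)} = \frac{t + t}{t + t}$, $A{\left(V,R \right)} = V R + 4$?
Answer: $3$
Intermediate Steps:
$A{\left(V,R \right)} = 4 + R V$ ($A{\left(V,R \right)} = R V + 4 = 4 + R V$)
$s{\left(t \right)} = 1$ ($s{\left(t \right)} = \frac{2 t}{2 t} = 2 t \frac{1}{2 t} = 1$)
$q{\left(v,c \right)} = -1 + v$ ($q{\left(v,c \right)} = \left(-6 + v\right) + 5 = -1 + v$)
$q{\left(A{\left(0,-4 \right)},11 \right)} s{\left(-8 \right)} = \left(-1 + \left(4 - 0\right)\right) 1 = \left(-1 + \left(4 + 0\right)\right) 1 = \left(-1 + 4\right) 1 = 3 \cdot 1 = 3$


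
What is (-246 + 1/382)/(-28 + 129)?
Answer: -93971/38582 ≈ -2.4356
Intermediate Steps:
(-246 + 1/382)/(-28 + 129) = (-246 + 1/382)/101 = -93971/382*1/101 = -93971/38582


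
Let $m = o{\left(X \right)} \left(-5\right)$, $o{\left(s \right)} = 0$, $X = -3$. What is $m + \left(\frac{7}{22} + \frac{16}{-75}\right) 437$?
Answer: $\frac{75601}{1650} \approx 45.819$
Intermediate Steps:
$m = 0$ ($m = 0 \left(-5\right) = 0$)
$m + \left(\frac{7}{22} + \frac{16}{-75}\right) 437 = 0 + \left(\frac{7}{22} + \frac{16}{-75}\right) 437 = 0 + \left(7 \cdot \frac{1}{22} + 16 \left(- \frac{1}{75}\right)\right) 437 = 0 + \left(\frac{7}{22} - \frac{16}{75}\right) 437 = 0 + \frac{173}{1650} \cdot 437 = 0 + \frac{75601}{1650} = \frac{75601}{1650}$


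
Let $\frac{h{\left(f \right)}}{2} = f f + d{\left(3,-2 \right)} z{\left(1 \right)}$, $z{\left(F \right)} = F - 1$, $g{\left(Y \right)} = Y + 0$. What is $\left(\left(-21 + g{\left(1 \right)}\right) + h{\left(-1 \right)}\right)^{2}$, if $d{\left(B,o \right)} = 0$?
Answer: $324$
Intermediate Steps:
$g{\left(Y \right)} = Y$
$z{\left(F \right)} = -1 + F$ ($z{\left(F \right)} = F - 1 = -1 + F$)
$h{\left(f \right)} = 2 f^{2}$ ($h{\left(f \right)} = 2 \left(f f + 0 \left(-1 + 1\right)\right) = 2 \left(f^{2} + 0 \cdot 0\right) = 2 \left(f^{2} + 0\right) = 2 f^{2}$)
$\left(\left(-21 + g{\left(1 \right)}\right) + h{\left(-1 \right)}\right)^{2} = \left(\left(-21 + 1\right) + 2 \left(-1\right)^{2}\right)^{2} = \left(-20 + 2 \cdot 1\right)^{2} = \left(-20 + 2\right)^{2} = \left(-18\right)^{2} = 324$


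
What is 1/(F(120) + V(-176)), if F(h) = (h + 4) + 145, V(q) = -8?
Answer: 1/261 ≈ 0.0038314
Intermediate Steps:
F(h) = 149 + h (F(h) = (4 + h) + 145 = 149 + h)
1/(F(120) + V(-176)) = 1/((149 + 120) - 8) = 1/(269 - 8) = 1/261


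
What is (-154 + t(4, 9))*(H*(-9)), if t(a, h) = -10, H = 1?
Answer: 1476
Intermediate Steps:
(-154 + t(4, 9))*(H*(-9)) = (-154 - 10)*(1*(-9)) = -164*(-9) = 1476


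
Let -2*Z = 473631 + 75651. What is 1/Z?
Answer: -1/274641 ≈ -3.6411e-6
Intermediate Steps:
Z = -274641 (Z = -(473631 + 75651)/2 = -1/2*549282 = -274641)
1/Z = 1/(-274641) = -1/274641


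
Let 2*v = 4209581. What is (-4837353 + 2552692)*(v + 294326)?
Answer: -10962335804013/2 ≈ -5.4812e+12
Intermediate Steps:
v = 4209581/2 (v = (½)*4209581 = 4209581/2 ≈ 2.1048e+6)
(-4837353 + 2552692)*(v + 294326) = (-4837353 + 2552692)*(4209581/2 + 294326) = -2284661*4798233/2 = -10962335804013/2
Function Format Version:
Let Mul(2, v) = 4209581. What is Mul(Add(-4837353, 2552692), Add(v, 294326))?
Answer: Rational(-10962335804013, 2) ≈ -5.4812e+12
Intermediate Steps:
v = Rational(4209581, 2) (v = Mul(Rational(1, 2), 4209581) = Rational(4209581, 2) ≈ 2.1048e+6)
Mul(Add(-4837353, 2552692), Add(v, 294326)) = Mul(Add(-4837353, 2552692), Add(Rational(4209581, 2), 294326)) = Mul(-2284661, Rational(4798233, 2)) = Rational(-10962335804013, 2)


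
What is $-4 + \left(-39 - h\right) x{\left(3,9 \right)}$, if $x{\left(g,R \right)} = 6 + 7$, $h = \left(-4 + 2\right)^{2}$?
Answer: $-563$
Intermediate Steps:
$h = 4$ ($h = \left(-2\right)^{2} = 4$)
$x{\left(g,R \right)} = 13$
$-4 + \left(-39 - h\right) x{\left(3,9 \right)} = -4 + \left(-39 - 4\right) 13 = -4 - 559 = -563$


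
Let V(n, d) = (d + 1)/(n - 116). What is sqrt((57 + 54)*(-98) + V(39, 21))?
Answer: 2*I*sqrt(133259)/7 ≈ 104.3*I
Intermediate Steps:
V(n, d) = (1 + d)/(-116 + n)
sqrt((57 + 54)*(-98) + V(39, 21)) = sqrt((57 + 54)*(-98) + (1 + 21)/(-116 + 39)) = sqrt(111*(-98) + 22/(-77)) = sqrt(-10878 - 1/77*22) = sqrt(-10878 - 2/7) = sqrt(-76148/7) = 2*I*sqrt(133259)/7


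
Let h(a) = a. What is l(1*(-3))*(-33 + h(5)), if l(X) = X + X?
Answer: 168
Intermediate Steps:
l(X) = 2*X
l(1*(-3))*(-33 + h(5)) = (2*(1*(-3)))*(-33 + 5) = (2*(-3))*(-28) = -6*(-28) = 168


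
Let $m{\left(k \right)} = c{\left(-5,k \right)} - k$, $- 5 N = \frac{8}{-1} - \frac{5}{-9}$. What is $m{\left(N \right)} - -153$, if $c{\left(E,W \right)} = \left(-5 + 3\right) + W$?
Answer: $151$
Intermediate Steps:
$c{\left(E,W \right)} = -2 + W$
$N = \frac{67}{45}$ ($N = - \frac{\frac{8}{-1} - \frac{5}{-9}}{5} = - \frac{8 \left(-1\right) - - \frac{5}{9}}{5} = - \frac{-8 + \frac{5}{9}}{5} = \left(- \frac{1}{5}\right) \left(- \frac{67}{9}\right) = \frac{67}{45} \approx 1.4889$)
$m{\left(k \right)} = -2$ ($m{\left(k \right)} = \left(-2 + k\right) - k = -2$)
$m{\left(N \right)} - -153 = -2 - -153 = -2 + 153 = 151$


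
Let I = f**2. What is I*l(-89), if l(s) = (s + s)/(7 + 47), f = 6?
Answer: -356/3 ≈ -118.67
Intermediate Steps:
I = 36 (I = 6**2 = 36)
l(s) = s/27 (l(s) = (2*s)/54 = (2*s)*(1/54) = s/27)
I*l(-89) = 36*((1/27)*(-89)) = 36*(-89/27) = -356/3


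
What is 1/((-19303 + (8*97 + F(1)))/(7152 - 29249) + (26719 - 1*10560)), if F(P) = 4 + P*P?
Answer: 22097/357083945 ≈ 6.1882e-5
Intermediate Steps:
F(P) = 4 + P²
1/((-19303 + (8*97 + F(1)))/(7152 - 29249) + (26719 - 1*10560)) = 1/((-19303 + (8*97 + (4 + 1²)))/(7152 - 29249) + (26719 - 1*10560)) = 1/((-19303 + (776 + (4 + 1)))/(-22097) + (26719 - 10560)) = 1/((-19303 + (776 + 5))*(-1/22097) + 16159) = 1/((-19303 + 781)*(-1/22097) + 16159) = 1/(-18522*(-1/22097) + 16159) = 1/(18522/22097 + 16159) = 1/(357083945/22097) = 22097/357083945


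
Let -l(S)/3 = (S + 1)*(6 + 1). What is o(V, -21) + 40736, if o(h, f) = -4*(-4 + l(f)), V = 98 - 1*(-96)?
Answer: 39072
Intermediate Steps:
l(S) = -21 - 21*S (l(S) = -3*(S + 1)*(6 + 1) = -3*(1 + S)*7 = -3*(7 + 7*S) = -21 - 21*S)
V = 194 (V = 98 + 96 = 194)
o(h, f) = 100 + 84*f (o(h, f) = -4*(-4 + (-21 - 21*f)) = -4*(-25 - 21*f) = 100 + 84*f)
o(V, -21) + 40736 = (100 + 84*(-21)) + 40736 = (100 - 1764) + 40736 = -1664 + 40736 = 39072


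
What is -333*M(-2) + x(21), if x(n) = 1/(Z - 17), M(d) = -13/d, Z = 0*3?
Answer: -73595/34 ≈ -2164.6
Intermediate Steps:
Z = 0
x(n) = -1/17 (x(n) = 1/(0 - 17) = 1/(-17) = -1/17)
-333*M(-2) + x(21) = -(-4329)/(-2) - 1/17 = -(-4329)*(-1)/2 - 1/17 = -333*13/2 - 1/17 = -4329/2 - 1/17 = -73595/34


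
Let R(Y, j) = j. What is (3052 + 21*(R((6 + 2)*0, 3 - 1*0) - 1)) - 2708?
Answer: 386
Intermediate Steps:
(3052 + 21*(R((6 + 2)*0, 3 - 1*0) - 1)) - 2708 = (3052 + 21*((3 - 1*0) - 1)) - 2708 = (3052 + 21*((3 + 0) - 1)) - 2708 = (3052 + 21*(3 - 1)) - 2708 = (3052 + 21*2) - 2708 = (3052 + 42) - 2708 = 3094 - 2708 = 386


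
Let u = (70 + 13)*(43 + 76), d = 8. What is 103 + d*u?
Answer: 79119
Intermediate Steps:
u = 9877 (u = 83*119 = 9877)
103 + d*u = 103 + 8*9877 = 103 + 79016 = 79119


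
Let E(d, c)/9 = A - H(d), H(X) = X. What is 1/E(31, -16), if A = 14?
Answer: -1/153 ≈ -0.0065359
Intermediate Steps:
E(d, c) = 126 - 9*d (E(d, c) = 9*(14 - d) = 126 - 9*d)
1/E(31, -16) = 1/(126 - 9*31) = 1/(126 - 279) = 1/(-153) = -1/153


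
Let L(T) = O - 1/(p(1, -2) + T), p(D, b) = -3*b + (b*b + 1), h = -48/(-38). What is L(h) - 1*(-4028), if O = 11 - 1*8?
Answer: 939204/233 ≈ 4030.9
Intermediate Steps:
h = 24/19 (h = -48*(-1/38) = 24/19 ≈ 1.2632)
p(D, b) = 1 + b**2 - 3*b (p(D, b) = -3*b + (b**2 + 1) = -3*b + (1 + b**2) = 1 + b**2 - 3*b)
O = 3 (O = 11 - 8 = 3)
L(T) = 3 - 1/(11 + T) (L(T) = 3 - 1/((1 + (-2)**2 - 3*(-2)) + T) = 3 - 1/((1 + 4 + 6) + T) = 3 - 1/(11 + T))
L(h) - 1*(-4028) = (32 + 3*(24/19))/(11 + 24/19) - 1*(-4028) = (32 + 72/19)/(233/19) + 4028 = (19/233)*(680/19) + 4028 = 680/233 + 4028 = 939204/233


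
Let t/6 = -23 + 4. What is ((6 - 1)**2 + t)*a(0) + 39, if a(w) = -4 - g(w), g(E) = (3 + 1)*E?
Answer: 395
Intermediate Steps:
g(E) = 4*E
t = -114 (t = 6*(-23 + 4) = 6*(-19) = -114)
a(w) = -4 - 4*w
((6 - 1)**2 + t)*a(0) + 39 = ((6 - 1)**2 - 114)*(-4 - 4*0) + 39 = (5**2 - 114)*(-4 + 0) + 39 = (25 - 114)*(-4) + 39 = -89*(-4) + 39 = 356 + 39 = 395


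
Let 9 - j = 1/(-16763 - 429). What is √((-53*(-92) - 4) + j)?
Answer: √360663029594/8596 ≈ 69.864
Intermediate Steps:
j = 154729/17192 (j = 9 - 1/(-16763 - 429) = 9 - 1/(-17192) = 9 - 1*(-1/17192) = 9 + 1/17192 = 154729/17192 ≈ 9.0001)
√((-53*(-92) - 4) + j) = √((-53*(-92) - 4) + 154729/17192) = √((4876 - 4) + 154729/17192) = √(4872 + 154729/17192) = √(83914153/17192) = √360663029594/8596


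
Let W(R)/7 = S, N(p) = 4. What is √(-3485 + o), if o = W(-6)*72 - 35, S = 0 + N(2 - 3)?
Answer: 4*I*√94 ≈ 38.781*I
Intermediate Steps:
S = 4 (S = 0 + 4 = 4)
W(R) = 28 (W(R) = 7*4 = 28)
o = 1981 (o = 28*72 - 35 = 2016 - 35 = 1981)
√(-3485 + o) = √(-3485 + 1981) = √(-1504) = 4*I*√94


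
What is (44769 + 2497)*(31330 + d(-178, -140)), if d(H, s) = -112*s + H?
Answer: 2213561312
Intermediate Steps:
d(H, s) = H - 112*s
(44769 + 2497)*(31330 + d(-178, -140)) = (44769 + 2497)*(31330 + (-178 - 112*(-140))) = 47266*(31330 + (-178 + 15680)) = 47266*(31330 + 15502) = 47266*46832 = 2213561312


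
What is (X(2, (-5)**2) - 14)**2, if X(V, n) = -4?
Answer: 324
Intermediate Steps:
(X(2, (-5)**2) - 14)**2 = (-4 - 14)**2 = (-18)**2 = 324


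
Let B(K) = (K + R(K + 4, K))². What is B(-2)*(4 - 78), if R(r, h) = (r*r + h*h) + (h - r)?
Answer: -296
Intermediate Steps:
R(r, h) = h + h² + r² - r (R(r, h) = (r² + h²) + (h - r) = (h² + r²) + (h - r) = h + h² + r² - r)
B(K) = (-4 + K + K² + (4 + K)²)² (B(K) = (K + (K + K² + (K + 4)² - (K + 4)))² = (K + (K + K² + (4 + K)² - (4 + K)))² = (K + (K + K² + (4 + K)² + (-4 - K)))² = (K + (-4 + K² + (4 + K)²))² = (-4 + K + K² + (4 + K)²)²)
B(-2)*(4 - 78) = (-4 - 2 + (-2)² + (4 - 2)²)²*(4 - 78) = (-4 - 2 + 4 + 2²)²*(-74) = (-4 - 2 + 4 + 4)²*(-74) = 2²*(-74) = 4*(-74) = -296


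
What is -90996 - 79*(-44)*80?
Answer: 187084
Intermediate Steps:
-90996 - 79*(-44)*80 = -90996 - (-3476)*80 = -90996 - 1*(-278080) = -90996 + 278080 = 187084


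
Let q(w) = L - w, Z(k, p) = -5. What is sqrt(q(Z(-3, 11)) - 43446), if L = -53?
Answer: I*sqrt(43494) ≈ 208.55*I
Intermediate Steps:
q(w) = -53 - w
sqrt(q(Z(-3, 11)) - 43446) = sqrt((-53 - 1*(-5)) - 43446) = sqrt((-53 + 5) - 43446) = sqrt(-48 - 43446) = sqrt(-43494) = I*sqrt(43494)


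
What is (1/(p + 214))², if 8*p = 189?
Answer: 64/3613801 ≈ 1.7710e-5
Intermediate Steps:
p = 189/8 (p = (⅛)*189 = 189/8 ≈ 23.625)
(1/(p + 214))² = (1/(189/8 + 214))² = (1/(1901/8))² = (8/1901)² = 64/3613801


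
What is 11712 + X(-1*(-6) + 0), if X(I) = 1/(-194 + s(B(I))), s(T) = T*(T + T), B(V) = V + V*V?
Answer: 39047809/3334 ≈ 11712.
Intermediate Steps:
B(V) = V + V²
s(T) = 2*T² (s(T) = T*(2*T) = 2*T²)
X(I) = 1/(-194 + 2*I²*(1 + I)²) (X(I) = 1/(-194 + 2*(I*(1 + I))²) = 1/(-194 + 2*(I²*(1 + I)²)) = 1/(-194 + 2*I²*(1 + I)²))
11712 + X(-1*(-6) + 0) = 11712 + 1/(2*(-97 + (-1*(-6) + 0)²*(1 + (-1*(-6) + 0))²)) = 11712 + 1/(2*(-97 + (6 + 0)²*(1 + (6 + 0))²)) = 11712 + 1/(2*(-97 + 6²*(1 + 6)²)) = 11712 + 1/(2*(-97 + 36*7²)) = 11712 + 1/(2*(-97 + 36*49)) = 11712 + 1/(2*(-97 + 1764)) = 11712 + (½)/1667 = 11712 + (½)*(1/1667) = 11712 + 1/3334 = 39047809/3334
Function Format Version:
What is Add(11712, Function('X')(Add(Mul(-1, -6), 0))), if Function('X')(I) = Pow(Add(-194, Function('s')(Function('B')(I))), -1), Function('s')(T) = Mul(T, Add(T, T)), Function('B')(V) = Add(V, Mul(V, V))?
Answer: Rational(39047809, 3334) ≈ 11712.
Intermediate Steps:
Function('B')(V) = Add(V, Pow(V, 2))
Function('s')(T) = Mul(2, Pow(T, 2)) (Function('s')(T) = Mul(T, Mul(2, T)) = Mul(2, Pow(T, 2)))
Function('X')(I) = Pow(Add(-194, Mul(2, Pow(I, 2), Pow(Add(1, I), 2))), -1) (Function('X')(I) = Pow(Add(-194, Mul(2, Pow(Mul(I, Add(1, I)), 2))), -1) = Pow(Add(-194, Mul(2, Mul(Pow(I, 2), Pow(Add(1, I), 2)))), -1) = Pow(Add(-194, Mul(2, Pow(I, 2), Pow(Add(1, I), 2))), -1))
Add(11712, Function('X')(Add(Mul(-1, -6), 0))) = Add(11712, Mul(Rational(1, 2), Pow(Add(-97, Mul(Pow(Add(Mul(-1, -6), 0), 2), Pow(Add(1, Add(Mul(-1, -6), 0)), 2))), -1))) = Add(11712, Mul(Rational(1, 2), Pow(Add(-97, Mul(Pow(Add(6, 0), 2), Pow(Add(1, Add(6, 0)), 2))), -1))) = Add(11712, Mul(Rational(1, 2), Pow(Add(-97, Mul(Pow(6, 2), Pow(Add(1, 6), 2))), -1))) = Add(11712, Mul(Rational(1, 2), Pow(Add(-97, Mul(36, Pow(7, 2))), -1))) = Add(11712, Mul(Rational(1, 2), Pow(Add(-97, Mul(36, 49)), -1))) = Add(11712, Mul(Rational(1, 2), Pow(Add(-97, 1764), -1))) = Add(11712, Mul(Rational(1, 2), Pow(1667, -1))) = Add(11712, Mul(Rational(1, 2), Rational(1, 1667))) = Add(11712, Rational(1, 3334)) = Rational(39047809, 3334)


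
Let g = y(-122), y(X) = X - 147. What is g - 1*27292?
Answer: -27561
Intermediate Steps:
y(X) = -147 + X
g = -269 (g = -147 - 122 = -269)
g - 1*27292 = -269 - 1*27292 = -269 - 27292 = -27561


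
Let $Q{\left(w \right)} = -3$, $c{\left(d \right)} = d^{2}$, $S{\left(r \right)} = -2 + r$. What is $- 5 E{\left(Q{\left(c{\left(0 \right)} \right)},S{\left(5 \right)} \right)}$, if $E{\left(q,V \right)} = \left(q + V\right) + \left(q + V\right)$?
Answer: $0$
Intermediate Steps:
$E{\left(q,V \right)} = 2 V + 2 q$ ($E{\left(q,V \right)} = \left(V + q\right) + \left(V + q\right) = 2 V + 2 q$)
$- 5 E{\left(Q{\left(c{\left(0 \right)} \right)},S{\left(5 \right)} \right)} = - 5 \left(2 \left(-2 + 5\right) + 2 \left(-3\right)\right) = - 5 \left(2 \cdot 3 - 6\right) = - 5 \left(6 - 6\right) = \left(-5\right) 0 = 0$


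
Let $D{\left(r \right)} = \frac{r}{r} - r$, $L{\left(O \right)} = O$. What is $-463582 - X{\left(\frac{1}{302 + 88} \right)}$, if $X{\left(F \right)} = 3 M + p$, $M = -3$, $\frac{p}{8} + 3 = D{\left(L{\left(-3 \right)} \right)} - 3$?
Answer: $-463557$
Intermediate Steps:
$D{\left(r \right)} = 1 - r$
$p = -16$ ($p = -24 + 8 \left(\left(1 - -3\right) - 3\right) = -24 + 8 \left(\left(1 + 3\right) - 3\right) = -24 + 8 \left(4 - 3\right) = -24 + 8 \cdot 1 = -24 + 8 = -16$)
$X{\left(F \right)} = -25$ ($X{\left(F \right)} = 3 \left(-3\right) - 16 = -9 - 16 = -25$)
$-463582 - X{\left(\frac{1}{302 + 88} \right)} = -463582 - -25 = -463582 + 25 = -463557$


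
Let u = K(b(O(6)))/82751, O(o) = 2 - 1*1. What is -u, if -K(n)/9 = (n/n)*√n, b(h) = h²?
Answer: 9/82751 ≈ 0.00010876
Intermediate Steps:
O(o) = 1 (O(o) = 2 - 1 = 1)
K(n) = -9*√n (K(n) = -9*n/n*√n = -9*√n)
u = -9/82751 (u = -9*√(1²)/82751 = -9*√1*(1/82751) = -9*1*(1/82751) = -9*1/82751 = -9/82751 ≈ -0.00010876)
-u = -1*(-9/82751) = 9/82751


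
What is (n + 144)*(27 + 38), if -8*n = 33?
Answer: 72735/8 ≈ 9091.9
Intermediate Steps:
n = -33/8 (n = -⅛*33 = -33/8 ≈ -4.1250)
(n + 144)*(27 + 38) = (-33/8 + 144)*(27 + 38) = (1119/8)*65 = 72735/8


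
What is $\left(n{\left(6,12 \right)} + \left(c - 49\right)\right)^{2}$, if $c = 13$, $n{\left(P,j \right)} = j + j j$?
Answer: $14400$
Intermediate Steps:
$n{\left(P,j \right)} = j + j^{2}$
$\left(n{\left(6,12 \right)} + \left(c - 49\right)\right)^{2} = \left(12 \left(1 + 12\right) + \left(13 - 49\right)\right)^{2} = \left(12 \cdot 13 - 36\right)^{2} = \left(156 - 36\right)^{2} = 120^{2} = 14400$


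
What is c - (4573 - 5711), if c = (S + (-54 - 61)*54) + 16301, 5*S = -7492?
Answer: 48653/5 ≈ 9730.6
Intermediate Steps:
S = -7492/5 (S = (⅕)*(-7492) = -7492/5 ≈ -1498.4)
c = 42963/5 (c = (-7492/5 + (-54 - 61)*54) + 16301 = (-7492/5 - 115*54) + 16301 = (-7492/5 - 6210) + 16301 = -38542/5 + 16301 = 42963/5 ≈ 8592.6)
c - (4573 - 5711) = 42963/5 - (4573 - 5711) = 42963/5 - 1*(-1138) = 42963/5 + 1138 = 48653/5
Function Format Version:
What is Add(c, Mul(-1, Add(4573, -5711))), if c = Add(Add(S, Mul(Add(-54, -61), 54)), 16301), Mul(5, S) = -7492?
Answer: Rational(48653, 5) ≈ 9730.6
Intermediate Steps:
S = Rational(-7492, 5) (S = Mul(Rational(1, 5), -7492) = Rational(-7492, 5) ≈ -1498.4)
c = Rational(42963, 5) (c = Add(Add(Rational(-7492, 5), Mul(Add(-54, -61), 54)), 16301) = Add(Add(Rational(-7492, 5), Mul(-115, 54)), 16301) = Add(Add(Rational(-7492, 5), -6210), 16301) = Add(Rational(-38542, 5), 16301) = Rational(42963, 5) ≈ 8592.6)
Add(c, Mul(-1, Add(4573, -5711))) = Add(Rational(42963, 5), Mul(-1, Add(4573, -5711))) = Add(Rational(42963, 5), Mul(-1, -1138)) = Add(Rational(42963, 5), 1138) = Rational(48653, 5)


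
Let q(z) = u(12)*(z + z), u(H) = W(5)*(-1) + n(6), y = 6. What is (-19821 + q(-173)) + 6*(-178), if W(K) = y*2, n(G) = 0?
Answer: -16737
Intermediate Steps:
W(K) = 12 (W(K) = 6*2 = 12)
u(H) = -12 (u(H) = 12*(-1) + 0 = -12 + 0 = -12)
q(z) = -24*z (q(z) = -12*(z + z) = -24*z)
(-19821 + q(-173)) + 6*(-178) = (-19821 - 24*(-173)) + 6*(-178) = (-19821 + 4152) - 1068 = -15669 - 1068 = -16737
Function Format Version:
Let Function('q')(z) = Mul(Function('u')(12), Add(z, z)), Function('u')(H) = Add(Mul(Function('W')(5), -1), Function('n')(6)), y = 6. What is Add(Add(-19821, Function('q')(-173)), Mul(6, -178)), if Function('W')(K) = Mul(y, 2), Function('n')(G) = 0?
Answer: -16737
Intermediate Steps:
Function('W')(K) = 12 (Function('W')(K) = Mul(6, 2) = 12)
Function('u')(H) = -12 (Function('u')(H) = Add(Mul(12, -1), 0) = Add(-12, 0) = -12)
Function('q')(z) = Mul(-24, z) (Function('q')(z) = Mul(-12, Add(z, z)) = Mul(-12, Mul(2, z)) = Mul(-24, z))
Add(Add(-19821, Function('q')(-173)), Mul(6, -178)) = Add(Add(-19821, Mul(-24, -173)), Mul(6, -178)) = Add(Add(-19821, 4152), -1068) = Add(-15669, -1068) = -16737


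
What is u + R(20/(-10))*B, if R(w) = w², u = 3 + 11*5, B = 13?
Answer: 110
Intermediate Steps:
u = 58 (u = 3 + 55 = 58)
u + R(20/(-10))*B = 58 + (20/(-10))²*13 = 58 + (20*(-⅒))²*13 = 58 + (-2)²*13 = 58 + 4*13 = 58 + 52 = 110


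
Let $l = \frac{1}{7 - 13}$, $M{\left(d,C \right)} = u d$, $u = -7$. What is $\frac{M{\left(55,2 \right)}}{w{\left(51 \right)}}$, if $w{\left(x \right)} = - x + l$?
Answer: $\frac{2310}{307} \approx 7.5244$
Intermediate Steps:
$M{\left(d,C \right)} = - 7 d$
$l = - \frac{1}{6}$ ($l = \frac{1}{-6} = - \frac{1}{6} \approx -0.16667$)
$w{\left(x \right)} = - \frac{1}{6} - x$ ($w{\left(x \right)} = - x - \frac{1}{6} = - \frac{1}{6} - x$)
$\frac{M{\left(55,2 \right)}}{w{\left(51 \right)}} = \frac{\left(-7\right) 55}{- \frac{1}{6} - 51} = - \frac{385}{- \frac{1}{6} - 51} = - \frac{385}{- \frac{307}{6}} = \left(-385\right) \left(- \frac{6}{307}\right) = \frac{2310}{307}$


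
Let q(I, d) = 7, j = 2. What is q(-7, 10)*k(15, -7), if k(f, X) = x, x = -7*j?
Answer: -98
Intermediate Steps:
x = -14 (x = -7*2 = -14)
k(f, X) = -14
q(-7, 10)*k(15, -7) = 7*(-14) = -98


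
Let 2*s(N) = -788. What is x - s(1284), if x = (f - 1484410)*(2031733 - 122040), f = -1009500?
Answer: -4762602469236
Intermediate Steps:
s(N) = -394 (s(N) = (½)*(-788) = -394)
x = -4762602469630 (x = (-1009500 - 1484410)*(2031733 - 122040) = -2493910*1909693 = -4762602469630)
x - s(1284) = -4762602469630 - 1*(-394) = -4762602469630 + 394 = -4762602469236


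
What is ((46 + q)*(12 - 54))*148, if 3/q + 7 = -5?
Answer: -284382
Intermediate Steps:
q = -1/4 (q = 3/(-7 - 5) = 3/(-12) = 3*(-1/12) = -1/4 ≈ -0.25000)
((46 + q)*(12 - 54))*148 = ((46 - 1/4)*(12 - 54))*148 = ((183/4)*(-42))*148 = -3843/2*148 = -284382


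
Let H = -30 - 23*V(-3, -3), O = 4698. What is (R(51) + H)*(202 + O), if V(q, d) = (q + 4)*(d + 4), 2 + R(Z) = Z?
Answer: -19600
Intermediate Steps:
R(Z) = -2 + Z
V(q, d) = (4 + d)*(4 + q) (V(q, d) = (4 + q)*(4 + d) = (4 + d)*(4 + q))
H = -53 (H = -30 - 23*(16 + 4*(-3) + 4*(-3) - 3*(-3)) = -30 - 23*(16 - 12 - 12 + 9) = -30 - 23*1 = -30 - 23 = -53)
(R(51) + H)*(202 + O) = ((-2 + 51) - 53)*(202 + 4698) = (49 - 53)*4900 = -4*4900 = -19600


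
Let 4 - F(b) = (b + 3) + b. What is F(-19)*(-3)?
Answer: -117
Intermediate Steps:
F(b) = 1 - 2*b (F(b) = 4 - ((b + 3) + b) = 4 - ((3 + b) + b) = 4 - (3 + 2*b) = 4 + (-3 - 2*b) = 1 - 2*b)
F(-19)*(-3) = (1 - 2*(-19))*(-3) = (1 + 38)*(-3) = 39*(-3) = -117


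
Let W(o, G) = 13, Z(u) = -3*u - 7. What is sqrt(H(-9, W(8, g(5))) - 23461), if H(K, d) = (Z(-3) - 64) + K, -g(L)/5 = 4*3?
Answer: 2*I*sqrt(5883) ≈ 153.4*I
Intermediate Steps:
Z(u) = -7 - 3*u
g(L) = -60 (g(L) = -20*3 = -5*12 = -60)
H(K, d) = -62 + K (H(K, d) = ((-7 - 3*(-3)) - 64) + K = ((-7 + 9) - 64) + K = (2 - 64) + K = -62 + K)
sqrt(H(-9, W(8, g(5))) - 23461) = sqrt((-62 - 9) - 23461) = sqrt(-71 - 23461) = sqrt(-23532) = 2*I*sqrt(5883)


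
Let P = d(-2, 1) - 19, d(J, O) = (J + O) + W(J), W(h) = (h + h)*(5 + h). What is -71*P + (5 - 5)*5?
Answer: 2272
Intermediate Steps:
W(h) = 2*h*(5 + h) (W(h) = (2*h)*(5 + h) = 2*h*(5 + h))
d(J, O) = J + O + 2*J*(5 + J) (d(J, O) = (J + O) + 2*J*(5 + J) = J + O + 2*J*(5 + J))
P = -32 (P = (-2 + 1 + 2*(-2)*(5 - 2)) - 19 = (-2 + 1 + 2*(-2)*3) - 19 = (-2 + 1 - 12) - 19 = -13 - 19 = -32)
-71*P + (5 - 5)*5 = -71*(-32) + (5 - 5)*5 = 2272 + 0*5 = 2272 + 0 = 2272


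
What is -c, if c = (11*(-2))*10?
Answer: 220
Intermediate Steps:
c = -220 (c = -22*10 = -220)
-c = -1*(-220) = 220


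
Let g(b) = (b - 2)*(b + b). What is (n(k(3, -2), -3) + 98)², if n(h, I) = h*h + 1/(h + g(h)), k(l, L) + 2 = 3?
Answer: 9604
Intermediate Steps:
g(b) = 2*b*(-2 + b) (g(b) = (-2 + b)*(2*b) = 2*b*(-2 + b))
k(l, L) = 1 (k(l, L) = -2 + 3 = 1)
n(h, I) = h² + 1/(h + 2*h*(-2 + h)) (n(h, I) = h*h + 1/(h + 2*h*(-2 + h)) = h² + 1/(h + 2*h*(-2 + h)))
(n(k(3, -2), -3) + 98)² = ((1 - 3*1³ + 2*1⁴)/(1*(-3 + 2*1)) + 98)² = (1*(1 - 3*1 + 2*1)/(-3 + 2) + 98)² = (1*(1 - 3 + 2)/(-1) + 98)² = (1*(-1)*0 + 98)² = (0 + 98)² = 98² = 9604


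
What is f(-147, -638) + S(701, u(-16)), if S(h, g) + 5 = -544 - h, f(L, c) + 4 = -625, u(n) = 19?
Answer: -1879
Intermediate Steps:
f(L, c) = -629 (f(L, c) = -4 - 625 = -629)
S(h, g) = -549 - h (S(h, g) = -5 + (-544 - h) = -549 - h)
f(-147, -638) + S(701, u(-16)) = -629 + (-549 - 1*701) = -629 + (-549 - 701) = -629 - 1250 = -1879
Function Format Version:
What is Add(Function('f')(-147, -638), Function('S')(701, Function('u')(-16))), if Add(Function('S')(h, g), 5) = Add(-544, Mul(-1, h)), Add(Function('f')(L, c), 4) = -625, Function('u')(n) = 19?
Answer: -1879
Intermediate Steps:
Function('f')(L, c) = -629 (Function('f')(L, c) = Add(-4, -625) = -629)
Function('S')(h, g) = Add(-549, Mul(-1, h)) (Function('S')(h, g) = Add(-5, Add(-544, Mul(-1, h))) = Add(-549, Mul(-1, h)))
Add(Function('f')(-147, -638), Function('S')(701, Function('u')(-16))) = Add(-629, Add(-549, Mul(-1, 701))) = Add(-629, Add(-549, -701)) = Add(-629, -1250) = -1879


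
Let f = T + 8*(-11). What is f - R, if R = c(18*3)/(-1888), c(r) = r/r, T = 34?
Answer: -101951/1888 ≈ -53.999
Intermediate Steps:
c(r) = 1
f = -54 (f = 34 + 8*(-11) = 34 - 88 = -54)
R = -1/1888 (R = 1/(-1888) = 1*(-1/1888) = -1/1888 ≈ -0.00052966)
f - R = -54 - 1*(-1/1888) = -54 + 1/1888 = -101951/1888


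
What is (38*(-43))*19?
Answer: -31046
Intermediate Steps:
(38*(-43))*19 = -1634*19 = -31046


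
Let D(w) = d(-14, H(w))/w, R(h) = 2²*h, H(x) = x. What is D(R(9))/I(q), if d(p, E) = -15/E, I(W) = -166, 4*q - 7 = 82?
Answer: 5/71712 ≈ 6.9723e-5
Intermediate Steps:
q = 89/4 (q = 7/4 + (¼)*82 = 7/4 + 41/2 = 89/4 ≈ 22.250)
R(h) = 4*h
D(w) = -15/w² (D(w) = (-15/w)/w = -15/w²)
D(R(9))/I(q) = -15/(4*9)²/(-166) = -15/36²*(-1/166) = -15*1/1296*(-1/166) = -5/432*(-1/166) = 5/71712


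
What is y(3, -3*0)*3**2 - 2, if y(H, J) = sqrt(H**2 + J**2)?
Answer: 25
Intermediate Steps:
y(3, -3*0)*3**2 - 2 = sqrt(3**2 + (-3*0)**2)*3**2 - 2 = sqrt(9 + 0**2)*9 - 2 = sqrt(9 + 0)*9 - 2 = sqrt(9)*9 - 2 = 3*9 - 2 = 27 - 2 = 25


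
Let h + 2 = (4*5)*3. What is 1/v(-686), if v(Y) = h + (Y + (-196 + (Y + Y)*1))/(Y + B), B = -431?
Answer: 1117/67040 ≈ 0.016662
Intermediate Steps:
h = 58 (h = -2 + (4*5)*3 = -2 + 20*3 = -2 + 60 = 58)
v(Y) = 58 + (-196 + 3*Y)/(-431 + Y) (v(Y) = 58 + (Y + (-196 + (Y + Y)*1))/(Y - 431) = 58 + (Y + (-196 + (2*Y)*1))/(-431 + Y) = 58 + (Y + (-196 + 2*Y))/(-431 + Y) = 58 + (-196 + 3*Y)/(-431 + Y))
1/v(-686) = 1/((-25194 + 61*(-686))/(-431 - 686)) = 1/((-25194 - 41846)/(-1117)) = 1/(-1/1117*(-67040)) = 1/(67040/1117) = 1117/67040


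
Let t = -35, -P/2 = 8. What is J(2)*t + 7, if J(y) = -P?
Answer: -553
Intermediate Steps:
P = -16 (P = -2*8 = -16)
J(y) = 16 (J(y) = -1*(-16) = 16)
J(2)*t + 7 = 16*(-35) + 7 = -560 + 7 = -553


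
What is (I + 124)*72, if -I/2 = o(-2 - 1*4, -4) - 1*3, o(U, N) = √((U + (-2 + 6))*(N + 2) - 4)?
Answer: 9360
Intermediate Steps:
o(U, N) = √(-4 + (2 + N)*(4 + U)) (o(U, N) = √((U + 4)*(2 + N) - 4) = √((4 + U)*(2 + N) - 4) = √((2 + N)*(4 + U) - 4) = √(-4 + (2 + N)*(4 + U)))
I = 6 (I = -2*(√(4 + 2*(-2 - 1*4) + 4*(-4) - 4*(-2 - 1*4)) - 1*3) = -2*(√(4 + 2*(-2 - 4) - 16 - 4*(-2 - 4)) - 3) = -2*(√(4 + 2*(-6) - 16 - 4*(-6)) - 3) = -2*(√(4 - 12 - 16 + 24) - 3) = -2*(√0 - 3) = -2*(0 - 3) = -2*(-3) = 6)
(I + 124)*72 = (6 + 124)*72 = 130*72 = 9360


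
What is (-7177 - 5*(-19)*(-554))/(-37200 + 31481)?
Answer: 59807/5719 ≈ 10.458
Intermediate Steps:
(-7177 - 5*(-19)*(-554))/(-37200 + 31481) = (-7177 + 95*(-554))/(-5719) = (-7177 - 52630)*(-1/5719) = -59807*(-1/5719) = 59807/5719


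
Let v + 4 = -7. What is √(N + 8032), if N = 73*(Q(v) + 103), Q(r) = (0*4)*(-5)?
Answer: √15551 ≈ 124.70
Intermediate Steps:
v = -11 (v = -4 - 7 = -11)
Q(r) = 0 (Q(r) = 0*(-5) = 0)
N = 7519 (N = 73*(0 + 103) = 73*103 = 7519)
√(N + 8032) = √(7519 + 8032) = √15551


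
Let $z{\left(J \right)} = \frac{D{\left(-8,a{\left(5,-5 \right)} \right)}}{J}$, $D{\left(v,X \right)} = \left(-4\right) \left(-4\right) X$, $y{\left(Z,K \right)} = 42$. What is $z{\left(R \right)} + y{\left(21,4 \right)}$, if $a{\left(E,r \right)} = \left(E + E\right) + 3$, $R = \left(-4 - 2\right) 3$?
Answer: $\frac{274}{9} \approx 30.444$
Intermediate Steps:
$R = -18$ ($R = \left(-6\right) 3 = -18$)
$a{\left(E,r \right)} = 3 + 2 E$ ($a{\left(E,r \right)} = 2 E + 3 = 3 + 2 E$)
$D{\left(v,X \right)} = 16 X$
$z{\left(J \right)} = \frac{208}{J}$ ($z{\left(J \right)} = \frac{16 \left(3 + 2 \cdot 5\right)}{J} = \frac{16 \left(3 + 10\right)}{J} = \frac{16 \cdot 13}{J} = \frac{208}{J}$)
$z{\left(R \right)} + y{\left(21,4 \right)} = \frac{208}{-18} + 42 = 208 \left(- \frac{1}{18}\right) + 42 = - \frac{104}{9} + 42 = \frac{274}{9}$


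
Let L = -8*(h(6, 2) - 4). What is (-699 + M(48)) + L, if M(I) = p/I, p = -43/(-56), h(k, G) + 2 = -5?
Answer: -1642325/2688 ≈ -610.98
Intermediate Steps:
h(k, G) = -7 (h(k, G) = -2 - 5 = -7)
L = 88 (L = -8*(-7 - 4) = -8*(-11) = 88)
p = 43/56 (p = -43*(-1/56) = 43/56 ≈ 0.76786)
M(I) = 43/(56*I)
(-699 + M(48)) + L = (-699 + (43/56)/48) + 88 = (-699 + (43/56)*(1/48)) + 88 = (-699 + 43/2688) + 88 = -1878869/2688 + 88 = -1642325/2688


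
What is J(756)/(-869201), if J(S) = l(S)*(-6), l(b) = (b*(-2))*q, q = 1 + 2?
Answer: -27216/869201 ≈ -0.031312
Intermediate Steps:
q = 3
l(b) = -6*b (l(b) = (b*(-2))*3 = -2*b*3 = -6*b)
J(S) = 36*S (J(S) = -6*S*(-6) = 36*S)
J(756)/(-869201) = (36*756)/(-869201) = 27216*(-1/869201) = -27216/869201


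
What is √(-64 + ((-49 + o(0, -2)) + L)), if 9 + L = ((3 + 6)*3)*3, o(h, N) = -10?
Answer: I*√51 ≈ 7.1414*I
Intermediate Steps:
L = 72 (L = -9 + ((3 + 6)*3)*3 = -9 + (9*3)*3 = -9 + 27*3 = -9 + 81 = 72)
√(-64 + ((-49 + o(0, -2)) + L)) = √(-64 + ((-49 - 10) + 72)) = √(-64 + (-59 + 72)) = √(-64 + 13) = √(-51) = I*√51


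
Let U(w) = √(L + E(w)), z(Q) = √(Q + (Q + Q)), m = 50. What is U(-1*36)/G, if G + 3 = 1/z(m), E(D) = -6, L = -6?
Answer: -900*I*√3/1349 - 30*I*√2/1349 ≈ -1.187*I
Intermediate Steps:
z(Q) = √3*√Q (z(Q) = √(Q + 2*Q) = √(3*Q) = √3*√Q)
U(w) = 2*I*√3 (U(w) = √(-6 - 6) = √(-12) = 2*I*√3)
G = -3 + √6/30 (G = -3 + 1/(√3*√50) = -3 + 1/(√3*(5*√2)) = -3 + 1/(5*√6) = -3 + √6/30 ≈ -2.9184)
U(-1*36)/G = (2*I*√3)/(-3 + √6/30) = 2*I*√3/(-3 + √6/30)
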